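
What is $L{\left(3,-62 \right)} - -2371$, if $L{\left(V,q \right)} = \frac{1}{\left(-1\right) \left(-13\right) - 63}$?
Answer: $\frac{118549}{50} \approx 2371.0$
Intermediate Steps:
$L{\left(V,q \right)} = - \frac{1}{50}$ ($L{\left(V,q \right)} = \frac{1}{13 - 63} = \frac{1}{-50} = - \frac{1}{50}$)
$L{\left(3,-62 \right)} - -2371 = - \frac{1}{50} - -2371 = - \frac{1}{50} + 2371 = \frac{118549}{50}$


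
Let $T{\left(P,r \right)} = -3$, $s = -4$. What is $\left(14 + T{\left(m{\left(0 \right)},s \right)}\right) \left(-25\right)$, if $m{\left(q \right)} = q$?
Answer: $-275$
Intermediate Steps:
$\left(14 + T{\left(m{\left(0 \right)},s \right)}\right) \left(-25\right) = \left(14 - 3\right) \left(-25\right) = 11 \left(-25\right) = -275$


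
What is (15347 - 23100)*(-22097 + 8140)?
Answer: 108208621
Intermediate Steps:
(15347 - 23100)*(-22097 + 8140) = -7753*(-13957) = 108208621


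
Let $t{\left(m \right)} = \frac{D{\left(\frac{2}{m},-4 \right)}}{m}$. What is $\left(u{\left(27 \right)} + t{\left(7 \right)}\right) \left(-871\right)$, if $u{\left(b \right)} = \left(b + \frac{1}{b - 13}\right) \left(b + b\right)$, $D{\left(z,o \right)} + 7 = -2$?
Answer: $- \frac{8905104}{7} \approx -1.2722 \cdot 10^{6}$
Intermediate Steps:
$D{\left(z,o \right)} = -9$ ($D{\left(z,o \right)} = -7 - 2 = -9$)
$t{\left(m \right)} = - \frac{9}{m}$
$u{\left(b \right)} = 2 b \left(b + \frac{1}{-13 + b}\right)$ ($u{\left(b \right)} = \left(b + \frac{1}{-13 + b}\right) 2 b = 2 b \left(b + \frac{1}{-13 + b}\right)$)
$\left(u{\left(27 \right)} + t{\left(7 \right)}\right) \left(-871\right) = \left(2 \cdot 27 \frac{1}{-13 + 27} \left(1 + 27^{2} - 351\right) - \frac{9}{7}\right) \left(-871\right) = \left(2 \cdot 27 \cdot \frac{1}{14} \left(1 + 729 - 351\right) - \frac{9}{7}\right) \left(-871\right) = \left(2 \cdot 27 \cdot \frac{1}{14} \cdot 379 - \frac{9}{7}\right) \left(-871\right) = \left(\frac{10233}{7} - \frac{9}{7}\right) \left(-871\right) = \frac{10224}{7} \left(-871\right) = - \frac{8905104}{7}$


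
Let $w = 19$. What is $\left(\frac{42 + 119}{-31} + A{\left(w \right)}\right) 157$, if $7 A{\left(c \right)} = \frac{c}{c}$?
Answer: $- \frac{172072}{217} \approx -792.96$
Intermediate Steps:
$A{\left(c \right)} = \frac{1}{7}$ ($A{\left(c \right)} = \frac{c \frac{1}{c}}{7} = \frac{1}{7} \cdot 1 = \frac{1}{7}$)
$\left(\frac{42 + 119}{-31} + A{\left(w \right)}\right) 157 = \left(\frac{42 + 119}{-31} + \frac{1}{7}\right) 157 = \left(161 \left(- \frac{1}{31}\right) + \frac{1}{7}\right) 157 = \left(- \frac{161}{31} + \frac{1}{7}\right) 157 = \left(- \frac{1096}{217}\right) 157 = - \frac{172072}{217}$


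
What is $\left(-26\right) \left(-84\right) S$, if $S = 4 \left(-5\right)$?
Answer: $-43680$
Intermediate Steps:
$S = -20$
$\left(-26\right) \left(-84\right) S = \left(-26\right) \left(-84\right) \left(-20\right) = 2184 \left(-20\right) = -43680$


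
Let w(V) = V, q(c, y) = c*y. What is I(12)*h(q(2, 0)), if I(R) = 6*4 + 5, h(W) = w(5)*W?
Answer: 0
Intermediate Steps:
h(W) = 5*W
I(R) = 29 (I(R) = 24 + 5 = 29)
I(12)*h(q(2, 0)) = 29*(5*(2*0)) = 29*(5*0) = 29*0 = 0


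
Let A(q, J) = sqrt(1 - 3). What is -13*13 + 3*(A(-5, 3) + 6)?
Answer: -151 + 3*I*sqrt(2) ≈ -151.0 + 4.2426*I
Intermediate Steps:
A(q, J) = I*sqrt(2) (A(q, J) = sqrt(-2) = I*sqrt(2))
-13*13 + 3*(A(-5, 3) + 6) = -13*13 + 3*(I*sqrt(2) + 6) = -169 + 3*(6 + I*sqrt(2)) = -169 + (18 + 3*I*sqrt(2)) = -151 + 3*I*sqrt(2)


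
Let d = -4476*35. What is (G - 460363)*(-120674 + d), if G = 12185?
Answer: 124294997452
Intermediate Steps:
d = -156660
(G - 460363)*(-120674 + d) = (12185 - 460363)*(-120674 - 156660) = -448178*(-277334) = 124294997452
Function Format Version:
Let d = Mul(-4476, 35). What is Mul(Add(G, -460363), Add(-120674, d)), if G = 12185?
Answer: 124294997452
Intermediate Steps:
d = -156660
Mul(Add(G, -460363), Add(-120674, d)) = Mul(Add(12185, -460363), Add(-120674, -156660)) = Mul(-448178, -277334) = 124294997452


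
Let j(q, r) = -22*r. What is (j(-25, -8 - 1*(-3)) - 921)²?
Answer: 657721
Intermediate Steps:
(j(-25, -8 - 1*(-3)) - 921)² = (-22*(-8 - 1*(-3)) - 921)² = (-22*(-8 + 3) - 921)² = (-22*(-5) - 921)² = (110 - 921)² = (-811)² = 657721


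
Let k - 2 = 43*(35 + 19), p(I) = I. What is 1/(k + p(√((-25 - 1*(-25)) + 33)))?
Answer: 2324/5400943 - √33/5400943 ≈ 0.00042923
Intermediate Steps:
k = 2324 (k = 2 + 43*(35 + 19) = 2 + 43*54 = 2 + 2322 = 2324)
1/(k + p(√((-25 - 1*(-25)) + 33))) = 1/(2324 + √((-25 - 1*(-25)) + 33)) = 1/(2324 + √((-25 + 25) + 33)) = 1/(2324 + √(0 + 33)) = 1/(2324 + √33)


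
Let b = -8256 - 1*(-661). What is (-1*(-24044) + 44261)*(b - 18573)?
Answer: -1787405240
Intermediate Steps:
b = -7595 (b = -8256 + 661 = -7595)
(-1*(-24044) + 44261)*(b - 18573) = (-1*(-24044) + 44261)*(-7595 - 18573) = (24044 + 44261)*(-26168) = 68305*(-26168) = -1787405240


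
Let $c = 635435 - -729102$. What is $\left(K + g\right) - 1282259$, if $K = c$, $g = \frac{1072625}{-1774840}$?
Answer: $\frac{29205842579}{354968} \approx 82277.0$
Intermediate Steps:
$g = - \frac{214525}{354968}$ ($g = 1072625 \left(- \frac{1}{1774840}\right) = - \frac{214525}{354968} \approx -0.60435$)
$c = 1364537$ ($c = 635435 + 729102 = 1364537$)
$K = 1364537$
$\left(K + g\right) - 1282259 = \left(1364537 - \frac{214525}{354968}\right) - 1282259 = \frac{484366755291}{354968} - 1282259 = \frac{29205842579}{354968}$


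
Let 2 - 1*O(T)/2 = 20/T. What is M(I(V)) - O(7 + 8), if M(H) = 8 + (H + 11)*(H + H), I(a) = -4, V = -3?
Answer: -148/3 ≈ -49.333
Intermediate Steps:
M(H) = 8 + 2*H*(11 + H) (M(H) = 8 + (11 + H)*(2*H) = 8 + 2*H*(11 + H))
O(T) = 4 - 40/T
M(I(V)) - O(7 + 8) = (8 + 2*(-4)² + 22*(-4)) - (4 - 40/(7 + 8)) = (8 + 2*16 - 88) - (4 - 40/15) = (8 + 32 - 88) - (4 - 40*1/15) = -48 - (4 - 8/3) = -48 - 1*4/3 = -48 - 4/3 = -148/3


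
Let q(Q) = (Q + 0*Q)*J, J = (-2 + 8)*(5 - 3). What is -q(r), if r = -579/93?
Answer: 2316/31 ≈ 74.710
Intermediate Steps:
J = 12 (J = 6*2 = 12)
r = -193/31 (r = -579*1/93 = -193/31 ≈ -6.2258)
q(Q) = 12*Q (q(Q) = (Q + 0*Q)*12 = (Q + 0)*12 = Q*12 = 12*Q)
-q(r) = -12*(-193)/31 = -1*(-2316/31) = 2316/31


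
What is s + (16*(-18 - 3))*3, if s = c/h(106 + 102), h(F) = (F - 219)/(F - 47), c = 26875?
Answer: -4337963/11 ≈ -3.9436e+5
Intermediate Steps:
h(F) = (-219 + F)/(-47 + F)
s = -4326875/11 (s = 26875/(((-219 + (106 + 102))/(-47 + (106 + 102)))) = 26875/(((-219 + 208)/(-47 + 208))) = 26875/((-11/161)) = 26875/(((1/161)*(-11))) = 26875/(-11/161) = 26875*(-161/11) = -4326875/11 ≈ -3.9335e+5)
s + (16*(-18 - 3))*3 = -4326875/11 + (16*(-18 - 3))*3 = -4326875/11 + (16*(-21))*3 = -4326875/11 - 336*3 = -4326875/11 - 1008 = -4337963/11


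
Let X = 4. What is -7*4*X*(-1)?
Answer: 112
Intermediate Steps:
-7*4*X*(-1) = -7*4*4*(-1) = -112*(-1) = -7*(-16) = 112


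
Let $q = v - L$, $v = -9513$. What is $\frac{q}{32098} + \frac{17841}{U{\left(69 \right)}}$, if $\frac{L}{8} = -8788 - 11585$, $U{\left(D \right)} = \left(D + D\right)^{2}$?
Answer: $\frac{582560357}{101879052} \approx 5.7182$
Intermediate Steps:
$U{\left(D \right)} = 4 D^{2}$ ($U{\left(D \right)} = \left(2 D\right)^{2} = 4 D^{2}$)
$L = -162984$ ($L = 8 \left(-8788 - 11585\right) = 8 \left(-20373\right) = -162984$)
$q = 153471$ ($q = -9513 - -162984 = -9513 + 162984 = 153471$)
$\frac{q}{32098} + \frac{17841}{U{\left(69 \right)}} = \frac{153471}{32098} + \frac{17841}{4 \cdot 69^{2}} = 153471 \cdot \frac{1}{32098} + \frac{17841}{4 \cdot 4761} = \frac{153471}{32098} + \frac{17841}{19044} = \frac{153471}{32098} + 17841 \cdot \frac{1}{19044} = \frac{153471}{32098} + \frac{5947}{6348} = \frac{582560357}{101879052}$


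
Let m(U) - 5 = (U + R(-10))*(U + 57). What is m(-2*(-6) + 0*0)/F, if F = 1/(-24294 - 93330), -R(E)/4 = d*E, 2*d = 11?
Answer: -1883513112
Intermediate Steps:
d = 11/2 (d = (1/2)*11 = 11/2 ≈ 5.5000)
R(E) = -22*E
F = -1/117624 (F = 1/(-117624) = -1/117624 ≈ -8.5017e-6)
m(U) = 5 + (57 + U)*(220 + U) (m(U) = 5 + (U - 22*(-10))*(U + 57) = 5 + (U + 220)*(57 + U) = 5 + (220 + U)*(57 + U) = 5 + (57 + U)*(220 + U))
m(-2*(-6) + 0*0)/F = (12545 + (-2*(-6) + 0*0)**2 + 277*(-2*(-6) + 0*0))/(-1/117624) = (12545 + (12 + 0)**2 + 277*(12 + 0))*(-117624) = (12545 + 12**2 + 277*12)*(-117624) = (12545 + 144 + 3324)*(-117624) = 16013*(-117624) = -1883513112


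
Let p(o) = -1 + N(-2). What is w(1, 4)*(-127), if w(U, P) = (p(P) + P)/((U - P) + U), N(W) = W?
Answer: 127/2 ≈ 63.500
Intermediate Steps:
p(o) = -3 (p(o) = -1 - 2 = -3)
w(U, P) = (-3 + P)/(-P + 2*U) (w(U, P) = (-3 + P)/((U - P) + U) = (-3 + P)/(-P + 2*U))
w(1, 4)*(-127) = ((3 - 1*4)/(4 - 2*1))*(-127) = ((3 - 4)/(4 - 2))*(-127) = (-1/2)*(-127) = ((½)*(-1))*(-127) = -½*(-127) = 127/2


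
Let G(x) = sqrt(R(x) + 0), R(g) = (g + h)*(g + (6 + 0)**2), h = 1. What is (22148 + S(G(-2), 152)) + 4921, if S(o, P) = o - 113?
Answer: 26956 + I*sqrt(34) ≈ 26956.0 + 5.831*I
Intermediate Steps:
R(g) = (1 + g)*(36 + g) (R(g) = (g + 1)*(g + (6 + 0)**2) = (1 + g)*(g + 6**2) = (1 + g)*(g + 36) = (1 + g)*(36 + g))
G(x) = sqrt(36 + x**2 + 37*x) (G(x) = sqrt((36 + x**2 + 37*x) + 0) = sqrt(36 + x**2 + 37*x))
S(o, P) = -113 + o
(22148 + S(G(-2), 152)) + 4921 = (22148 + (-113 + sqrt(36 + (-2)**2 + 37*(-2)))) + 4921 = (22148 + (-113 + sqrt(36 + 4 - 74))) + 4921 = (22148 + (-113 + sqrt(-34))) + 4921 = (22148 + (-113 + I*sqrt(34))) + 4921 = (22035 + I*sqrt(34)) + 4921 = 26956 + I*sqrt(34)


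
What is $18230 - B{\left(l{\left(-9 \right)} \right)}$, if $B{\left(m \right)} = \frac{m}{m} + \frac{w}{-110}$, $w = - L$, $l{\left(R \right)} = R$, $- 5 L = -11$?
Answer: $\frac{911449}{50} \approx 18229.0$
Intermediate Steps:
$L = \frac{11}{5}$ ($L = \left(- \frac{1}{5}\right) \left(-11\right) = \frac{11}{5} \approx 2.2$)
$w = - \frac{11}{5}$ ($w = \left(-1\right) \frac{11}{5} = - \frac{11}{5} \approx -2.2$)
$B{\left(m \right)} = \frac{51}{50}$ ($B{\left(m \right)} = \frac{m}{m} - \frac{11}{5 \left(-110\right)} = 1 - - \frac{1}{50} = 1 + \frac{1}{50} = \frac{51}{50}$)
$18230 - B{\left(l{\left(-9 \right)} \right)} = 18230 - \frac{51}{50} = \frac{911449}{50}$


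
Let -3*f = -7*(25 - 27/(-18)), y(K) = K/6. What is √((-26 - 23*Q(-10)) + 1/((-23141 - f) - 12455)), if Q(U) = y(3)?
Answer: 3*I*√762889217342/427894 ≈ 6.1237*I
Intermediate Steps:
y(K) = K/6 (y(K) = K*(⅙) = K/6)
Q(U) = ½ (Q(U) = (⅙)*3 = ½)
f = 371/6 (f = -(-7)*(25 - 27/(-18))/3 = -(-7)*(25 - 27*(-1/18))/3 = -(-7)*(25 + 3/2)/3 = -(-7)*53/(3*2) = -⅓*(-371/2) = 371/6 ≈ 61.833)
√((-26 - 23*Q(-10)) + 1/((-23141 - f) - 12455)) = √((-26 - 23*½) + 1/((-23141 - 1*371/6) - 12455)) = √((-26 - 23/2) + 1/((-23141 - 371/6) - 12455)) = √(-75/2 + 1/(-139217/6 - 12455)) = √(-75/2 + 1/(-213947/6)) = √(-75/2 - 6/213947) = √(-16046037/427894) = 3*I*√762889217342/427894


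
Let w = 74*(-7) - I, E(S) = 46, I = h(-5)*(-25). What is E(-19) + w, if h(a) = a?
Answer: -597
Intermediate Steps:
I = 125 (I = -5*(-25) = 125)
w = -643 (w = 74*(-7) - 1*125 = -518 - 125 = -643)
E(-19) + w = 46 - 643 = -597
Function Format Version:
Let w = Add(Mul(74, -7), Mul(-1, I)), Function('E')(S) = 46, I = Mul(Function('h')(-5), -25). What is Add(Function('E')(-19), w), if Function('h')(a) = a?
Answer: -597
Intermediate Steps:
I = 125 (I = Mul(-5, -25) = 125)
w = -643 (w = Add(Mul(74, -7), Mul(-1, 125)) = Add(-518, -125) = -643)
Add(Function('E')(-19), w) = Add(46, -643) = -597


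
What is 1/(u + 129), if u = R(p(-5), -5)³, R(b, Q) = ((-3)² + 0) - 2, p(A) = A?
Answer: 1/472 ≈ 0.0021186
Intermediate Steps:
R(b, Q) = 7 (R(b, Q) = (9 + 0) - 2 = 9 - 2 = 7)
u = 343 (u = 7³ = 343)
1/(u + 129) = 1/(343 + 129) = 1/472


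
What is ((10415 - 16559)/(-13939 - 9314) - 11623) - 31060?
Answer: -330833885/7751 ≈ -42683.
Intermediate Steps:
((10415 - 16559)/(-13939 - 9314) - 11623) - 31060 = (-6144/(-23253) - 11623) - 31060 = (-6144*(-1/23253) - 11623) - 31060 = (2048/7751 - 11623) - 31060 = -90087825/7751 - 31060 = -330833885/7751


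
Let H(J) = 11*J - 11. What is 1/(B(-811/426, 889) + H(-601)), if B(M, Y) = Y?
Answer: -1/5733 ≈ -0.00017443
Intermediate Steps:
H(J) = -11 + 11*J
1/(B(-811/426, 889) + H(-601)) = 1/(889 + (-11 + 11*(-601))) = 1/(889 + (-11 - 6611)) = 1/(889 - 6622) = 1/(-5733) = -1/5733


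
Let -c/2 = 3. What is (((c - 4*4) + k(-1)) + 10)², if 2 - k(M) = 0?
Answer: 100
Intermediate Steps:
k(M) = 2 (k(M) = 2 - 1*0 = 2 + 0 = 2)
c = -6 (c = -2*3 = -6)
(((c - 4*4) + k(-1)) + 10)² = (((-6 - 4*4) + 2) + 10)² = (((-6 - 16) + 2) + 10)² = ((-22 + 2) + 10)² = (-20 + 10)² = (-10)² = 100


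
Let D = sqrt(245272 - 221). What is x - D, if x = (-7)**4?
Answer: 2401 - 37*sqrt(179) ≈ 1906.0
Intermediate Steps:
x = 2401
D = 37*sqrt(179) (D = sqrt(245051) = 37*sqrt(179) ≈ 495.03)
x - D = 2401 - 37*sqrt(179)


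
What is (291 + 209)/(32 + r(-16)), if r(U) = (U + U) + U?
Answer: -125/4 ≈ -31.250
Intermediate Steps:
r(U) = 3*U (r(U) = 2*U + U = 3*U)
(291 + 209)/(32 + r(-16)) = (291 + 209)/(32 + 3*(-16)) = 500/(32 - 48) = 500/(-16) = 500*(-1/16) = -125/4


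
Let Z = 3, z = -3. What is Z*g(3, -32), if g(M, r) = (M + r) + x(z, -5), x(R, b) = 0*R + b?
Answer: -102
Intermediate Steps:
x(R, b) = b (x(R, b) = 0 + b = b)
g(M, r) = -5 + M + r (g(M, r) = (M + r) - 5 = -5 + M + r)
Z*g(3, -32) = 3*(-5 + 3 - 32) = 3*(-34) = -102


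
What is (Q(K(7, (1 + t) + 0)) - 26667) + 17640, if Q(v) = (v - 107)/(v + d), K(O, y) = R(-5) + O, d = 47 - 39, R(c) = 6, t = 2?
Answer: -189661/21 ≈ -9031.5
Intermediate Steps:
d = 8
K(O, y) = 6 + O
Q(v) = (-107 + v)/(8 + v) (Q(v) = (v - 107)/(v + 8) = (-107 + v)/(8 + v))
(Q(K(7, (1 + t) + 0)) - 26667) + 17640 = ((-107 + (6 + 7))/(8 + (6 + 7)) - 26667) + 17640 = ((-107 + 13)/(8 + 13) - 26667) + 17640 = (-94/21 - 26667) + 17640 = -560101/21 + 17640 = -189661/21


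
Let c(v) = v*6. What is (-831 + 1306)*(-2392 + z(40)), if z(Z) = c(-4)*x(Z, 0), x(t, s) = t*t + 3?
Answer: -19410400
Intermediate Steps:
c(v) = 6*v
x(t, s) = 3 + t**2 (x(t, s) = t**2 + 3 = 3 + t**2)
z(Z) = -72 - 24*Z**2 (z(Z) = (6*(-4))*(3 + Z**2) = -24*(3 + Z**2) = -72 - 24*Z**2)
(-831 + 1306)*(-2392 + z(40)) = (-831 + 1306)*(-2392 + (-72 - 24*40**2)) = 475*(-2392 + (-72 - 24*1600)) = 475*(-2392 + (-72 - 38400)) = 475*(-2392 - 38472) = 475*(-40864) = -19410400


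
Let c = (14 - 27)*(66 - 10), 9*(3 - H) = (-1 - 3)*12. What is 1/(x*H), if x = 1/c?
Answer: -2184/25 ≈ -87.360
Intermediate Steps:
H = 25/3 (H = 3 - (-1 - 3)*12/9 = 3 - (-4)*12/9 = 3 - 1/9*(-48) = 3 + 16/3 = 25/3 ≈ 8.3333)
c = -728 (c = -13*56 = -728)
x = -1/728 (x = 1/(-728) = -1/728 ≈ -0.0013736)
1/(x*H) = 1/(-1/728*25/3) = 1/(-25/2184) = -2184/25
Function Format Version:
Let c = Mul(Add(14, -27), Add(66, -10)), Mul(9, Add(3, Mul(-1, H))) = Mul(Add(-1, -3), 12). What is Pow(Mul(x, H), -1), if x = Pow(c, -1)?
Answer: Rational(-2184, 25) ≈ -87.360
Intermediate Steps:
H = Rational(25, 3) (H = Add(3, Mul(Rational(-1, 9), Mul(Add(-1, -3), 12))) = Add(3, Mul(Rational(-1, 9), Mul(-4, 12))) = Add(3, Mul(Rational(-1, 9), -48)) = Add(3, Rational(16, 3)) = Rational(25, 3) ≈ 8.3333)
c = -728 (c = Mul(-13, 56) = -728)
x = Rational(-1, 728) (x = Pow(-728, -1) = Rational(-1, 728) ≈ -0.0013736)
Pow(Mul(x, H), -1) = Pow(Mul(Rational(-1, 728), Rational(25, 3)), -1) = Pow(Rational(-25, 2184), -1) = Rational(-2184, 25)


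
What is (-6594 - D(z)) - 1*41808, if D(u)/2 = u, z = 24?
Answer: -48450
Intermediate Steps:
D(u) = 2*u
(-6594 - D(z)) - 1*41808 = (-6594 - 2*24) - 1*41808 = (-6594 - 1*48) - 41808 = (-6594 - 48) - 41808 = -6642 - 41808 = -48450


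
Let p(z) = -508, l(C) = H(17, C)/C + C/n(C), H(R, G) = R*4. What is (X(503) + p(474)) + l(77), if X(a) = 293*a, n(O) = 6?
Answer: 67860739/462 ≈ 1.4688e+5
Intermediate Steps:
H(R, G) = 4*R
l(C) = 68/C + C/6 (l(C) = (4*17)/C + C/6 = 68/C + C*(⅙) = 68/C + C/6)
(X(503) + p(474)) + l(77) = (293*503 - 508) + (68/77 + (⅙)*77) = (147379 - 508) + (68*(1/77) + 77/6) = 146871 + (68/77 + 77/6) = 146871 + 6337/462 = 67860739/462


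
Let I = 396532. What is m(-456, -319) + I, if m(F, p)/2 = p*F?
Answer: 687460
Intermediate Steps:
m(F, p) = 2*F*p (m(F, p) = 2*(p*F) = 2*(F*p) = 2*F*p)
m(-456, -319) + I = 2*(-456)*(-319) + 396532 = 290928 + 396532 = 687460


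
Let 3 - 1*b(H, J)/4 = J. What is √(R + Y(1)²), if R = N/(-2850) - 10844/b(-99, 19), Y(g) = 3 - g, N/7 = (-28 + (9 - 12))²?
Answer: √222331863/1140 ≈ 13.080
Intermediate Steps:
b(H, J) = 12 - 4*J
N = 6727 (N = 7*(-28 + (9 - 12))² = 7*(-28 - 3)² = 7*(-31)² = 7*961 = 6727)
R = 3809359/22800 (R = 6727/(-2850) - 10844/(12 - 4*19) = 6727*(-1/2850) - 10844/(12 - 76) = -6727/2850 - 10844/(-64) = -6727/2850 - 10844*(-1/64) = -6727/2850 + 2711/16 = 3809359/22800 ≈ 167.08)
√(R + Y(1)²) = √(3809359/22800 + (3 - 1*1)²) = √(3809359/22800 + (3 - 1)²) = √(3809359/22800 + 2²) = √(3809359/22800 + 4) = √(3900559/22800) = √222331863/1140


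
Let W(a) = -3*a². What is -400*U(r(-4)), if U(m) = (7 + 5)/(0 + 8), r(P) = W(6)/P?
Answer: -600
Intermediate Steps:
r(P) = -108/P (r(P) = (-3*6²)/P = (-3*36)/P = -108/P)
U(m) = 3/2 (U(m) = 12/8 = 12*(⅛) = 3/2)
-400*U(r(-4)) = -400*3/2 = -600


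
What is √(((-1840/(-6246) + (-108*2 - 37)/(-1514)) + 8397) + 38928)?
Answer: √117556884776740342/1576074 ≈ 217.54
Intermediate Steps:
√(((-1840/(-6246) + (-108*2 - 37)/(-1514)) + 8397) + 38928) = √(((-1840*(-1/6246) + (-54*4 - 37)*(-1/1514)) + 8397) + 38928) = √(((920/3123 + (-216 - 37)*(-1/1514)) + 8397) + 38928) = √(((920/3123 - 253*(-1/1514)) + 8397) + 38928) = √(((920/3123 + 253/1514) + 8397) + 38928) = √((2182999/4728222 + 8397) + 38928) = √(39705063133/4728222 + 38928) = √(223765289149/4728222) = √117556884776740342/1576074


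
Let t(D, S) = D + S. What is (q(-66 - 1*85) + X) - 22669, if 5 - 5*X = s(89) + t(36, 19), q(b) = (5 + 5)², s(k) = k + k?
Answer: -113073/5 ≈ -22615.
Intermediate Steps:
s(k) = 2*k
q(b) = 100 (q(b) = 10² = 100)
X = -228/5 (X = 1 - (2*89 + (36 + 19))/5 = 1 - (178 + 55)/5 = 1 - ⅕*233 = 1 - 233/5 = -228/5 ≈ -45.600)
(q(-66 - 1*85) + X) - 22669 = (100 - 228/5) - 22669 = 272/5 - 22669 = -113073/5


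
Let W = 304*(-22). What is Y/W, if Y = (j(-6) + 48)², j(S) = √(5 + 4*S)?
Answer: -(48 + I*√19)²/6688 ≈ -0.34166 - 0.062568*I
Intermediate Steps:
Y = (48 + I*√19)² (Y = (√(5 + 4*(-6)) + 48)² = (√(5 - 24) + 48)² = (√(-19) + 48)² = (I*√19 + 48)² = (48 + I*√19)² ≈ 2285.0 + 418.45*I)
W = -6688
Y/W = (48 + I*√19)²/(-6688) = (48 + I*√19)²*(-1/6688) = -(48 + I*√19)²/6688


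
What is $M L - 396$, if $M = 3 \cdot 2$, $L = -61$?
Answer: $-762$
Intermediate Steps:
$M = 6$
$M L - 396 = 6 \left(-61\right) - 396 = -366 - 396 = -762$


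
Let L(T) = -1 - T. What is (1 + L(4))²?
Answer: 16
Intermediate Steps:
(1 + L(4))² = (1 + (-1 - 1*4))² = (1 + (-1 - 4))² = (1 - 5)² = (-4)² = 16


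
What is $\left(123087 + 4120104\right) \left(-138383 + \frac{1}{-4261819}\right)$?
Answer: $- \frac{2502478321080801498}{4261819} \approx -5.8719 \cdot 10^{11}$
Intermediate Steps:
$\left(123087 + 4120104\right) \left(-138383 + \frac{1}{-4261819}\right) = 4243191 \left(-138383 - \frac{1}{4261819}\right) = 4243191 \left(- \frac{589763298678}{4261819}\right) = - \frac{2502478321080801498}{4261819}$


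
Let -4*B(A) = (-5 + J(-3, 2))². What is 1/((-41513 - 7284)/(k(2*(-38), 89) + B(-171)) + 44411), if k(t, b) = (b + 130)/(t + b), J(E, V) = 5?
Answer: 219/9091648 ≈ 2.4088e-5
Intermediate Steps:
B(A) = 0 (B(A) = -(-5 + 5)²/4 = -¼*0² = -¼*0 = 0)
k(t, b) = (130 + b)/(b + t)
1/((-41513 - 7284)/(k(2*(-38), 89) + B(-171)) + 44411) = 1/((-41513 - 7284)/((130 + 89)/(89 + 2*(-38)) + 0) + 44411) = 1/(-48797/(219/(89 - 76) + 0) + 44411) = 1/(-48797/(219/13 + 0) + 44411) = 1/(-48797/219/13 + 44411) = 1/(-48797*13/219 + 44411) = 1/(-634361/219 + 44411) = 1/(9091648/219) = 219/9091648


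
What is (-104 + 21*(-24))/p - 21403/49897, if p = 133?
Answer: -1746525/349279 ≈ -5.0004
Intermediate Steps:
(-104 + 21*(-24))/p - 21403/49897 = (-104 + 21*(-24))/133 - 21403/49897 = (-104 - 504)*(1/133) - 21403*1/49897 = -608*1/133 - 21403/49897 = -32/7 - 21403/49897 = -1746525/349279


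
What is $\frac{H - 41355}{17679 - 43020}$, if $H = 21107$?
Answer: $\frac{20248}{25341} \approx 0.79902$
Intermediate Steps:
$\frac{H - 41355}{17679 - 43020} = \frac{21107 - 41355}{17679 - 43020} = - \frac{20248}{-25341} = \left(-20248\right) \left(- \frac{1}{25341}\right) = \frac{20248}{25341}$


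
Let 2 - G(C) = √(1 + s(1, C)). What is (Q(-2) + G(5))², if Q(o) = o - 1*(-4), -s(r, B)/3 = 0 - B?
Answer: 0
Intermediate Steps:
s(r, B) = 3*B (s(r, B) = -3*(0 - B) = -(-3)*B = 3*B)
G(C) = 2 - √(1 + 3*C)
Q(o) = 4 + o (Q(o) = o + 4 = 4 + o)
(Q(-2) + G(5))² = ((4 - 2) + (2 - √(1 + 3*5)))² = (2 + (2 - √(1 + 15)))² = (2 + (2 - √16))² = (2 + (2 - 1*4))² = (2 + (2 - 4))² = (2 - 2)² = 0² = 0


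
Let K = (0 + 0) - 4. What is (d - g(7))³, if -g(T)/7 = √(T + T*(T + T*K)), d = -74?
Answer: 1117696 + 133952*I*√35 ≈ 1.1177e+6 + 7.9247e+5*I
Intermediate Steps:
K = -4 (K = 0 - 4 = -4)
g(T) = -7*√(T - 3*T²) (g(T) = -7*√(T + T*(T + T*(-4))) = -7*√(T + T*(T - 4*T)) = -7*√(T + T*(-3*T)) = -7*√(T - 3*T²))
(d - g(7))³ = (-74 - (-7)*√(-1*7*(-1 + 3*7)))³ = (-74 - (-7)*√(-1*7*(-1 + 21)))³ = (-74 - (-7)*√(-1*7*20))³ = (-74 - (-7)*√(-140))³ = (-74 - (-7)*2*I*√35)³ = (-74 - (-14)*I*√35)³ = (-74 + 14*I*√35)³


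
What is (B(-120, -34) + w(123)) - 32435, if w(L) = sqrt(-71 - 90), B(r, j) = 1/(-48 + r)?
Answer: -5449081/168 + I*sqrt(161) ≈ -32435.0 + 12.689*I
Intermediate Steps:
w(L) = I*sqrt(161) (w(L) = sqrt(-161) = I*sqrt(161))
(B(-120, -34) + w(123)) - 32435 = (1/(-48 - 120) + I*sqrt(161)) - 32435 = (1/(-168) + I*sqrt(161)) - 32435 = (-1/168 + I*sqrt(161)) - 32435 = -5449081/168 + I*sqrt(161)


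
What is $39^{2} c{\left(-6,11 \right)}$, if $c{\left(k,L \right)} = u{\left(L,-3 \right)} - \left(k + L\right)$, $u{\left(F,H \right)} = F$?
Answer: $9126$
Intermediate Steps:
$c{\left(k,L \right)} = - k$ ($c{\left(k,L \right)} = L - \left(k + L\right) = L - \left(L + k\right) = - k$)
$39^{2} c{\left(-6,11 \right)} = 39^{2} \left(\left(-1\right) \left(-6\right)\right) = 1521 \cdot 6 = 9126$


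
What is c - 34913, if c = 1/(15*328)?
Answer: -171771959/4920 ≈ -34913.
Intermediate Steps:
c = 1/4920 ≈ 0.00020325
c - 34913 = 1/4920 - 34913 = -171771959/4920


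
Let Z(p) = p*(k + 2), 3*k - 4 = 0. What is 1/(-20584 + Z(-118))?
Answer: -3/62932 ≈ -4.7671e-5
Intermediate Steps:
k = 4/3 (k = 4/3 + (⅓)*0 = 4/3 + 0 = 4/3 ≈ 1.3333)
Z(p) = 10*p/3 (Z(p) = p*(4/3 + 2) = p*(10/3) = 10*p/3)
1/(-20584 + Z(-118)) = 1/(-20584 + (10/3)*(-118)) = 1/(-20584 - 1180/3) = 1/(-62932/3) = -3/62932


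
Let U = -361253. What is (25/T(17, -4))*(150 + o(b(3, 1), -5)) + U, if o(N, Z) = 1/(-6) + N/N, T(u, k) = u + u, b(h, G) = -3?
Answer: -73672987/204 ≈ -3.6114e+5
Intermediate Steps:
T(u, k) = 2*u
o(N, Z) = ⅚ (o(N, Z) = 1*(-⅙) + 1 = -⅙ + 1 = ⅚)
(25/T(17, -4))*(150 + o(b(3, 1), -5)) + U = (25/((2*17)))*(150 + ⅚) - 361253 = (25/34)*(905/6) - 361253 = 22625/204 - 361253 = -73672987/204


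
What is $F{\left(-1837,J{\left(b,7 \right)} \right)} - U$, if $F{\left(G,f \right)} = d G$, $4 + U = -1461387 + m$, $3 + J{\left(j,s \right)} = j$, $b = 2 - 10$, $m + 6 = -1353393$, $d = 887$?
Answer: $1185371$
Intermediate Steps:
$m = -1353399$ ($m = -6 - 1353393 = -1353399$)
$b = -8$ ($b = 2 - 10 = -8$)
$J{\left(j,s \right)} = -3 + j$
$U = -2814790$ ($U = -4 - 2814786 = -2814790$)
$F{\left(G,f \right)} = 887 G$
$F{\left(-1837,J{\left(b,7 \right)} \right)} - U = 887 \left(-1837\right) - -2814790 = -1629419 + 2814790 = 1185371$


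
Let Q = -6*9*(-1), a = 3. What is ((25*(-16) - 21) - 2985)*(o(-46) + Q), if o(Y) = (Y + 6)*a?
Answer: 224796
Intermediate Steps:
o(Y) = 18 + 3*Y (o(Y) = (Y + 6)*3 = (6 + Y)*3 = 18 + 3*Y)
Q = 54 (Q = -54*(-1) = 54)
((25*(-16) - 21) - 2985)*(o(-46) + Q) = ((25*(-16) - 21) - 2985)*((18 + 3*(-46)) + 54) = ((-400 - 21) - 2985)*((18 - 138) + 54) = (-421 - 2985)*(-120 + 54) = -3406*(-66) = 224796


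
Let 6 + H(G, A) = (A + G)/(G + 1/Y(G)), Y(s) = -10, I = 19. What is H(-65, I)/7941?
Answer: -3446/5169591 ≈ -0.00066659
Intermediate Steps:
H(G, A) = -6 + (A + G)/(-1/10 + G) (H(G, A) = -6 + (A + G)/(G + 1/(-10)) = -6 + (A + G)/(G - 1/10) = -6 + (A + G)/(-1/10 + G))
H(-65, I)/7941 = (2*(-3 - 5*19 + 25*(-65))/(1 - 10*(-65)))/7941 = (2*(-3 - 95 - 1625)/(1 + 650))*(1/7941) = (2*(-1723)/651)*(1/7941) = (2*(1/651)*(-1723))*(1/7941) = -3446/651*1/7941 = -3446/5169591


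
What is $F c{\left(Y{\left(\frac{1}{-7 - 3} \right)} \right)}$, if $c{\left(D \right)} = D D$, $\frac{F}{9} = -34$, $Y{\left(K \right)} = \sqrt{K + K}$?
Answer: $\frac{306}{5} \approx 61.2$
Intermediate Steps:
$Y{\left(K \right)} = \sqrt{2} \sqrt{K}$ ($Y{\left(K \right)} = \sqrt{2 K} = \sqrt{2} \sqrt{K}$)
$F = -306$ ($F = 9 \left(-34\right) = -306$)
$c{\left(D \right)} = D^{2}$
$F c{\left(Y{\left(\frac{1}{-7 - 3} \right)} \right)} = - 306 \left(\sqrt{2} \sqrt{\frac{1}{-7 - 3}}\right)^{2} = - 306 \left(\sqrt{2} \sqrt{\frac{1}{-10}}\right)^{2} = - 306 \left(\sqrt{2} \sqrt{- \frac{1}{10}}\right)^{2} = - 306 \left(\sqrt{2} \frac{i \sqrt{10}}{10}\right)^{2} = - 306 \left(\frac{i \sqrt{5}}{5}\right)^{2} = \left(-306\right) \left(- \frac{1}{5}\right) = \frac{306}{5}$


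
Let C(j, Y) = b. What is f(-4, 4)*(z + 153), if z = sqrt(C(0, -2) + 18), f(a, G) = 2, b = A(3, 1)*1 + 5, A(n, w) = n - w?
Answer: 316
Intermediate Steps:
b = 7 (b = (3 - 1*1)*1 + 5 = (3 - 1)*1 + 5 = 2*1 + 5 = 2 + 5 = 7)
C(j, Y) = 7
z = 5 (z = sqrt(7 + 18) = sqrt(25) = 5)
f(-4, 4)*(z + 153) = 2*(5 + 153) = 2*158 = 316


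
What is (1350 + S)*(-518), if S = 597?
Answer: -1008546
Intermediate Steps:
(1350 + S)*(-518) = (1350 + 597)*(-518) = 1947*(-518) = -1008546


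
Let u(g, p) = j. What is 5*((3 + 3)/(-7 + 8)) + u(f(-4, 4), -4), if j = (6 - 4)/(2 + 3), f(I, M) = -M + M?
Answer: 152/5 ≈ 30.400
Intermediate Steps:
f(I, M) = 0
j = 2/5 ≈ 0.40000
u(g, p) = 2/5
5*((3 + 3)/(-7 + 8)) + u(f(-4, 4), -4) = 5*((3 + 3)/(-7 + 8)) + 2/5 = 5*(6/1) + 2/5 = 5*(6*1) + 2/5 = 5*6 + 2/5 = 30 + 2/5 = 152/5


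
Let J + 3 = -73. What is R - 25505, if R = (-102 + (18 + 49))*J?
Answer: -22845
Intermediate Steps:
J = -76 (J = -3 - 73 = -76)
R = 2660 (R = (-102 + (18 + 49))*(-76) = (-102 + 67)*(-76) = -35*(-76) = 2660)
R - 25505 = 2660 - 25505 = -22845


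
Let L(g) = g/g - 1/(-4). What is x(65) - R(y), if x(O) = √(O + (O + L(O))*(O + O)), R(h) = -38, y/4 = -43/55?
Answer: 38 + √34710/2 ≈ 131.15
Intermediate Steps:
y = -172/55 (y = 4*(-43/55) = -172/55 ≈ -3.1273)
L(g) = 5/4 (L(g) = 1 - 1*(-¼) = 1 + ¼ = 5/4)
x(O) = √(O + 2*O*(5/4 + O)) (x(O) = √(O + (O + 5/4)*(O + O)) = √(O + (5/4 + O)*(2*O)) = √(O + 2*O*(5/4 + O)))
x(65) - R(y) = √2*√(65*(7 + 4*65))/2 - 1*(-38) = √2*√(65*(7 + 260))/2 + 38 = √2*√(65*267)/2 + 38 = √2*√17355/2 + 38 = √34710/2 + 38 = 38 + √34710/2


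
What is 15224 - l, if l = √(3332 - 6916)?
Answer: 15224 - 16*I*√14 ≈ 15224.0 - 59.867*I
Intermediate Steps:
l = 16*I*√14 (l = √(-3584) = 16*I*√14 ≈ 59.867*I)
15224 - l = 15224 - 16*I*√14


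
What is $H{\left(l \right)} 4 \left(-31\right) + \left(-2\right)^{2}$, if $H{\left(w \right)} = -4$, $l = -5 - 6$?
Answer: $500$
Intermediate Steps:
$l = -11$ ($l = -5 - 6 = -11$)
$H{\left(l \right)} 4 \left(-31\right) + \left(-2\right)^{2} = - 4 \cdot 4 \left(-31\right) + \left(-2\right)^{2} = \left(-4\right) \left(-124\right) + 4 = 496 + 4 = 500$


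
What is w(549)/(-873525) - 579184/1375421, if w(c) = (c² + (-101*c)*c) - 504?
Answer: 13650029330228/400488209675 ≈ 34.083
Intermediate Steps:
w(c) = -504 - 100*c² (w(c) = (c² - 101*c²) - 504 = -100*c² - 504 = -504 - 100*c²)
w(549)/(-873525) - 579184/1375421 = (-504 - 100*549²)/(-873525) - 579184/1375421 = (-504 - 100*301401)*(-1/873525) - 579184*1/1375421 = (-504 - 30140100)*(-1/873525) - 579184/1375421 = -30140604*(-1/873525) - 579184/1375421 = 10046868/291175 - 579184/1375421 = 13650029330228/400488209675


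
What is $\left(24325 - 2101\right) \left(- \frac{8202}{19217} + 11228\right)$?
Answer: $\frac{4795056329376}{19217} \approx 2.4952 \cdot 10^{8}$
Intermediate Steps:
$\left(24325 - 2101\right) \left(- \frac{8202}{19217} + 11228\right) = 22224 \left(\left(-8202\right) \frac{1}{19217} + 11228\right) = 22224 \left(- \frac{8202}{19217} + 11228\right) = 22224 \cdot \frac{215760274}{19217} = \frac{4795056329376}{19217}$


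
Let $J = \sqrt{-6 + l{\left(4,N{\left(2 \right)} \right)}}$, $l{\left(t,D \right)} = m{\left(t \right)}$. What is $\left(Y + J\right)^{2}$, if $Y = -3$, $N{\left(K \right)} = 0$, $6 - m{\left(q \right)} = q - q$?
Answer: $9$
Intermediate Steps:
$m{\left(q \right)} = 6$ ($m{\left(q \right)} = 6 - \left(q - q\right) = 6 - 0 = 6 + 0 = 6$)
$l{\left(t,D \right)} = 6$
$J = 0$ ($J = \sqrt{-6 + 6} = \sqrt{0} = 0$)
$\left(Y + J\right)^{2} = \left(-3 + 0\right)^{2} = \left(-3\right)^{2} = 9$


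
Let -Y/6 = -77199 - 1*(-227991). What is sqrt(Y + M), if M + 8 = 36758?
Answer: I*sqrt(868002) ≈ 931.67*I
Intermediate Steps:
M = 36750 (M = -8 + 36758 = 36750)
Y = -904752 (Y = -6*(-77199 - 1*(-227991)) = -6*(-77199 + 227991) = -6*150792 = -904752)
sqrt(Y + M) = sqrt(-904752 + 36750) = sqrt(-868002) = I*sqrt(868002)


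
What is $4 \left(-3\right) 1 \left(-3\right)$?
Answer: $36$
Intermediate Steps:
$4 \left(-3\right) 1 \left(-3\right) = 4 \left(\left(-3\right) \left(-3\right)\right) = 4 \cdot 9 = 36$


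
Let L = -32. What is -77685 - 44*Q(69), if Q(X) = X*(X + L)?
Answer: -190017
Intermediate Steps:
Q(X) = X*(-32 + X) (Q(X) = X*(X - 32) = X*(-32 + X))
-77685 - 44*Q(69) = -77685 - 44*69*(-32 + 69) = -77685 - 44*69*37 = -77685 - 44*2553 = -77685 - 1*112332 = -77685 - 112332 = -190017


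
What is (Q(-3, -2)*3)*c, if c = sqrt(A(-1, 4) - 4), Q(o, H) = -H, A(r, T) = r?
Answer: 6*I*sqrt(5) ≈ 13.416*I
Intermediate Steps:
c = I*sqrt(5) (c = sqrt(-1 - 4) = sqrt(-5) = I*sqrt(5) ≈ 2.2361*I)
(Q(-3, -2)*3)*c = (-1*(-2)*3)*(I*sqrt(5)) = (2*3)*(I*sqrt(5)) = 6*(I*sqrt(5)) = 6*I*sqrt(5)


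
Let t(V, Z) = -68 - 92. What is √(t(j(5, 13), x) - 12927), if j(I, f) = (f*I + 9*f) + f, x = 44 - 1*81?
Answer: I*√13087 ≈ 114.4*I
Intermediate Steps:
x = -37 (x = 44 - 81 = -37)
j(I, f) = 10*f + I*f (j(I, f) = (I*f + 9*f) + f = (9*f + I*f) + f = 10*f + I*f)
t(V, Z) = -160
√(t(j(5, 13), x) - 12927) = √(-160 - 12927) = √(-13087) = I*√13087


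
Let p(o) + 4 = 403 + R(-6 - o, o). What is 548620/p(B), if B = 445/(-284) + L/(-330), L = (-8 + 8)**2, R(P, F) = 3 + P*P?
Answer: 44249494720/34008793 ≈ 1301.1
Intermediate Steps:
R(P, F) = 3 + P**2
L = 0 (L = 0**2 = 0)
B = -445/284 (B = 445/(-284) + 0/(-330) = 445*(-1/284) + 0*(-1/330) = -445/284 + 0 = -445/284 ≈ -1.5669)
p(o) = 402 + (-6 - o)**2 (p(o) = -4 + (403 + (3 + (-6 - o)**2)) = -4 + (406 + (-6 - o)**2) = 402 + (-6 - o)**2)
548620/p(B) = 548620/(402 + (6 - 445/284)**2) = 548620/(402 + (1259/284)**2) = 548620/(402 + 1585081/80656) = 548620/(34008793/80656) = 548620*(80656/34008793) = 44249494720/34008793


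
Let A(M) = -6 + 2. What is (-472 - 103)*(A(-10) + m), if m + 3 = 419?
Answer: -236900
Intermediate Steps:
m = 416 (m = -3 + 419 = 416)
A(M) = -4
(-472 - 103)*(A(-10) + m) = (-472 - 103)*(-4 + 416) = -575*412 = -236900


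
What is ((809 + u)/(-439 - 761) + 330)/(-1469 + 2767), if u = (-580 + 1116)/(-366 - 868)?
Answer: 16255541/64069280 ≈ 0.25372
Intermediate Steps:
u = -268/617 (u = 536/(-1234) = 536*(-1/1234) = -268/617 ≈ -0.43436)
((809 + u)/(-439 - 761) + 330)/(-1469 + 2767) = ((809 - 268/617)/(-439 - 761) + 330)/(-1469 + 2767) = ((498885/617)/(-1200) + 330)/1298 = ((498885/617)*(-1/1200) + 330)*(1/1298) = (-33259/49360 + 330)*(1/1298) = (16255541/49360)*(1/1298) = 16255541/64069280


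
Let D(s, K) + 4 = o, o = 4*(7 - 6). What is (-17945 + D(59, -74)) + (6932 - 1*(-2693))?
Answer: -8320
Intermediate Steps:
o = 4 (o = 4*1 = 4)
D(s, K) = 0 (D(s, K) = -4 + 4 = 0)
(-17945 + D(59, -74)) + (6932 - 1*(-2693)) = (-17945 + 0) + (6932 - 1*(-2693)) = -17945 + (6932 + 2693) = -17945 + 9625 = -8320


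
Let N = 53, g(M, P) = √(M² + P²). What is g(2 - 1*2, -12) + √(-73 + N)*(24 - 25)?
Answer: 12 - 2*I*√5 ≈ 12.0 - 4.4721*I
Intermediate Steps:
g(2 - 1*2, -12) + √(-73 + N)*(24 - 25) = √((2 - 1*2)² + (-12)²) + √(-73 + 53)*(24 - 25) = √((2 - 2)² + 144) + √(-20)*(-1) = √(0² + 144) + (2*I*√5)*(-1) = √(0 + 144) - 2*I*√5 = √144 - 2*I*√5 = 12 - 2*I*√5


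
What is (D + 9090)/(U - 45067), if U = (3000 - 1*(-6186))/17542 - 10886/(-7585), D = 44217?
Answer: -3546409961745/2998088634334 ≈ -1.1829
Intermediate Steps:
U = 130319011/66528035 (U = (3000 + 6186)*(1/17542) - 10886*(-1/7585) = 9186*(1/17542) + 10886/7585 = 4593/8771 + 10886/7585 = 130319011/66528035 ≈ 1.9589)
(D + 9090)/(U - 45067) = (44217 + 9090)/(130319011/66528035 - 45067) = 53307/(-2998088634334/66528035) = 53307*(-66528035/2998088634334) = -3546409961745/2998088634334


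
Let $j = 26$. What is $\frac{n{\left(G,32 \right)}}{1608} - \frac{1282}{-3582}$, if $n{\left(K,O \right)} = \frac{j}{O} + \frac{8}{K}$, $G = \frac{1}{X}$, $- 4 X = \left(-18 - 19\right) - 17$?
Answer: $\frac{6536593}{15359616} \approx 0.42557$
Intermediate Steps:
$X = \frac{27}{2}$ ($X = - \frac{\left(-18 - 19\right) - 17}{4} = - \frac{-37 - 17}{4} = \left(- \frac{1}{4}\right) \left(-54\right) = \frac{27}{2} \approx 13.5$)
$G = \frac{2}{27}$ ($G = \frac{1}{\frac{27}{2}} = \frac{2}{27} \approx 0.074074$)
$n{\left(K,O \right)} = \frac{8}{K} + \frac{26}{O}$ ($n{\left(K,O \right)} = \frac{26}{O} + \frac{8}{K} = \frac{8}{K} + \frac{26}{O}$)
$\frac{n{\left(G,32 \right)}}{1608} - \frac{1282}{-3582} = \frac{\frac{8}{\frac{2}{27}} + \frac{26}{32}}{1608} - \frac{1282}{-3582} = \left(8 \cdot \frac{27}{2} + 26 \cdot \frac{1}{32}\right) \frac{1}{1608} - - \frac{641}{1791} = \left(108 + \frac{13}{16}\right) \frac{1}{1608} + \frac{641}{1791} = \frac{1741}{16} \cdot \frac{1}{1608} + \frac{641}{1791} = \frac{1741}{25728} + \frac{641}{1791} = \frac{6536593}{15359616}$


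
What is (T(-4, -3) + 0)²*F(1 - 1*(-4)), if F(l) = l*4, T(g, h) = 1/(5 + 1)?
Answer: 5/9 ≈ 0.55556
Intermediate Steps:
T(g, h) = ⅙ (T(g, h) = 1/6 = ⅙)
F(l) = 4*l
(T(-4, -3) + 0)²*F(1 - 1*(-4)) = (⅙ + 0)²*(4*(1 - 1*(-4))) = (⅙)²*(4*(1 + 4)) = (4*5)/36 = (1/36)*20 = 5/9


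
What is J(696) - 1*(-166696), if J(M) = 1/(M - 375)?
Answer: 53509417/321 ≈ 1.6670e+5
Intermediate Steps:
J(M) = 1/(-375 + M)
J(696) - 1*(-166696) = 1/(-375 + 696) - 1*(-166696) = 1/321 + 166696 = 53509417/321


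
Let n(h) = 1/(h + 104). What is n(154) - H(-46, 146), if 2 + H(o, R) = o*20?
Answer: 237877/258 ≈ 922.00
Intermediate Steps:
H(o, R) = -2 + 20*o (H(o, R) = -2 + o*20 = -2 + 20*o)
n(h) = 1/(104 + h)
n(154) - H(-46, 146) = 1/(104 + 154) - (-2 + 20*(-46)) = 1/258 - (-2 - 920) = 1/258 - 1*(-922) = 1/258 + 922 = 237877/258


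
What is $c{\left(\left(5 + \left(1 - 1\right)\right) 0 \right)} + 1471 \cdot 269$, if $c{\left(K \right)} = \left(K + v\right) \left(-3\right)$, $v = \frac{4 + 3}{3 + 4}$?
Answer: $395696$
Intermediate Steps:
$v = 1$ ($v = \frac{7}{7} = 7 \cdot \frac{1}{7} = 1$)
$c{\left(K \right)} = -3 - 3 K$ ($c{\left(K \right)} = \left(K + 1\right) \left(-3\right) = \left(1 + K\right) \left(-3\right) = -3 - 3 K$)
$c{\left(\left(5 + \left(1 - 1\right)\right) 0 \right)} + 1471 \cdot 269 = \left(-3 - 3 \left(5 + \left(1 - 1\right)\right) 0\right) + 1471 \cdot 269 = \left(-3 - 3 \left(5 + 0\right) 0\right) + 395699 = \left(-3 - 3 \cdot 5 \cdot 0\right) + 395699 = \left(-3 - 0\right) + 395699 = \left(-3 + 0\right) + 395699 = -3 + 395699 = 395696$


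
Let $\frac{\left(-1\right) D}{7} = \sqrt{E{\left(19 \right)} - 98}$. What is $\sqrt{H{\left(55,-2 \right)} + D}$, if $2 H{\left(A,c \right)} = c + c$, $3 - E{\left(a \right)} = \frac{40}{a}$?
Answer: $\frac{\sqrt{-722 - 399 i \sqrt{3895}}}{19} \approx 5.7883 - 5.9585 i$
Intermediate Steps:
$E{\left(a \right)} = 3 - \frac{40}{a}$
$H{\left(A,c \right)} = c$ ($H{\left(A,c \right)} = \frac{c + c}{2} = \frac{2 c}{2} = c$)
$D = - \frac{21 i \sqrt{3895}}{19}$ ($D = - 7 \sqrt{\left(3 - \frac{40}{19}\right) - 98} = - 7 \sqrt{\frac{17}{19} - 98} = - 7 \sqrt{- \frac{1845}{19}} = - 7 \frac{3 i \sqrt{3895}}{19} = - \frac{21 i \sqrt{3895}}{19} \approx - 68.979 i$)
$\sqrt{H{\left(55,-2 \right)} + D} = \sqrt{-2 - \frac{21 i \sqrt{3895}}{19}}$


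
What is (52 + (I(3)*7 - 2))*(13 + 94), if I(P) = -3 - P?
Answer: 856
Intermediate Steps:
(52 + (I(3)*7 - 2))*(13 + 94) = (52 + ((-3 - 1*3)*7 - 2))*(13 + 94) = (52 + ((-3 - 3)*7 - 2))*107 = (52 + (-6*7 - 2))*107 = (52 + (-42 - 2))*107 = (52 - 44)*107 = 8*107 = 856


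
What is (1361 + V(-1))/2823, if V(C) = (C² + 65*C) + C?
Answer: 432/941 ≈ 0.45909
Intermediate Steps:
V(C) = C² + 66*C
(1361 + V(-1))/2823 = (1361 - (66 - 1))/2823 = (1361 - 1*65)*(1/2823) = (1361 - 65)*(1/2823) = 1296*(1/2823) = 432/941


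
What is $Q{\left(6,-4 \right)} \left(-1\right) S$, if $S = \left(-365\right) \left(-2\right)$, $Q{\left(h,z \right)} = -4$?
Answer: $2920$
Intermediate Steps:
$S = 730$
$Q{\left(6,-4 \right)} \left(-1\right) S = \left(-4\right) \left(-1\right) 730 = 4 \cdot 730 = 2920$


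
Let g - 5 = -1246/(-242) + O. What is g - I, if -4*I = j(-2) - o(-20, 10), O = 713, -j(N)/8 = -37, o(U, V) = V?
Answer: 192305/242 ≈ 794.65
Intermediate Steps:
j(N) = 296 (j(N) = -8*(-37) = 296)
I = -143/2 (I = -(296 - 1*10)/4 = -(296 - 10)/4 = -¼*286 = -143/2 ≈ -71.500)
g = 87501/121 (g = 5 + (-1246/(-242) + 713) = 5 + (-1246*(-1/242) + 713) = 5 + (623/121 + 713) = 5 + 86896/121 = 87501/121 ≈ 723.15)
g - I = 87501/121 - 1*(-143/2) = 87501/121 + 143/2 = 192305/242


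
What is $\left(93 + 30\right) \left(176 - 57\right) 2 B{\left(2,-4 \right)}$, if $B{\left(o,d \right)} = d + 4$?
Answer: $0$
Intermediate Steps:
$B{\left(o,d \right)} = 4 + d$
$\left(93 + 30\right) \left(176 - 57\right) 2 B{\left(2,-4 \right)} = \left(93 + 30\right) \left(176 - 57\right) 2 \left(4 - 4\right) = 123 \cdot 119 \cdot 2 \cdot 0 = 14637 \cdot 0 = 0$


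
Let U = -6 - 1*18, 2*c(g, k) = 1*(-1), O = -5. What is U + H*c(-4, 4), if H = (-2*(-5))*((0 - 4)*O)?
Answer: -124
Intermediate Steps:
c(g, k) = -½ (c(g, k) = (1*(-1))/2 = (½)*(-1) = -½)
H = 200 (H = (-2*(-5))*((0 - 4)*(-5)) = 10*(-4*(-5)) = 10*20 = 200)
U = -24 (U = -6 - 18 = -24)
U + H*c(-4, 4) = -24 + 200*(-½) = -24 - 100 = -124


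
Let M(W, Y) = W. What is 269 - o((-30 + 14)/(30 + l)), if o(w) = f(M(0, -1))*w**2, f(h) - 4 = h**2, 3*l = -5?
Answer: 1934309/7225 ≈ 267.72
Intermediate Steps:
l = -5/3 (l = (1/3)*(-5) = -5/3 ≈ -1.6667)
f(h) = 4 + h**2
o(w) = 4*w**2 (o(w) = (4 + 0**2)*w**2 = (4 + 0)*w**2 = 4*w**2)
269 - o((-30 + 14)/(30 + l)) = 269 - 4*((-30 + 14)/(30 - 5/3))**2 = 269 - 4*(-16/85/3)**2 = 269 - 4*(-16*3/85)**2 = 269 - 4*(-48/85)**2 = 269 - 4*2304/7225 = 269 - 1*9216/7225 = 269 - 9216/7225 = 1934309/7225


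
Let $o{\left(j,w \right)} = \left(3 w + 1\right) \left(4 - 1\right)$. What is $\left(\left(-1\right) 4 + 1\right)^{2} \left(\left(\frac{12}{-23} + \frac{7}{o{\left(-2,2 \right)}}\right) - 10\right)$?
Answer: $- \frac{2109}{23} \approx -91.696$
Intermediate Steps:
$o{\left(j,w \right)} = 3 + 9 w$ ($o{\left(j,w \right)} = \left(1 + 3 w\right) 3 = 3 + 9 w$)
$\left(\left(-1\right) 4 + 1\right)^{2} \left(\left(\frac{12}{-23} + \frac{7}{o{\left(-2,2 \right)}}\right) - 10\right) = \left(\left(-1\right) 4 + 1\right)^{2} \left(\left(\frac{12}{-23} + \frac{7}{3 + 9 \cdot 2}\right) - 10\right) = \left(-4 + 1\right)^{2} \left(\left(12 \left(- \frac{1}{23}\right) + \frac{7}{3 + 18}\right) - 10\right) = \left(-3\right)^{2} \left(\left(- \frac{12}{23} + \frac{7}{21}\right) - 10\right) = 9 \left(\left(- \frac{12}{23} + 7 \cdot \frac{1}{21}\right) - 10\right) = 9 \left(\left(- \frac{12}{23} + \frac{1}{3}\right) - 10\right) = 9 \left(- \frac{13}{69} - 10\right) = 9 \left(- \frac{703}{69}\right) = - \frac{2109}{23}$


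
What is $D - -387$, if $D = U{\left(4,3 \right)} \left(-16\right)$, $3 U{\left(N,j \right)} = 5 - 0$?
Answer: $\frac{1081}{3} \approx 360.33$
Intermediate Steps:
$U{\left(N,j \right)} = \frac{5}{3}$ ($U{\left(N,j \right)} = \frac{5 - 0}{3} = \frac{5 + 0}{3} = \frac{1}{3} \cdot 5 = \frac{5}{3}$)
$D = - \frac{80}{3}$ ($D = \frac{5}{3} \left(-16\right) = - \frac{80}{3} \approx -26.667$)
$D - -387 = - \frac{80}{3} - -387 = - \frac{80}{3} + 387 = \frac{1081}{3}$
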